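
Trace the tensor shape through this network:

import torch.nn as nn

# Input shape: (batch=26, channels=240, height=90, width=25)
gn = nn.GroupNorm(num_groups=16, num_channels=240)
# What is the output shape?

Input shape: (26, 240, 90, 25)
Output shape: (26, 240, 90, 25)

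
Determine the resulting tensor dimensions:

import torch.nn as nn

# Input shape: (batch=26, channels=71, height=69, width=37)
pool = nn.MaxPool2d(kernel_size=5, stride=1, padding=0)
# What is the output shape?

Input shape: (26, 71, 69, 37)
Output shape: (26, 71, 65, 33)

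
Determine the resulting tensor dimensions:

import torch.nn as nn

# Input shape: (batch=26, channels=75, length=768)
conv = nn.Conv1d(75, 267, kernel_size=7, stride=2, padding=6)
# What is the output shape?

Input shape: (26, 75, 768)
Output shape: (26, 267, 387)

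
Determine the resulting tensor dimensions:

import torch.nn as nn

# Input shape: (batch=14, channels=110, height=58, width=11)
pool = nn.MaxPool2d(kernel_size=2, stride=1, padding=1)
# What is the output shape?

Input shape: (14, 110, 58, 11)
Output shape: (14, 110, 59, 12)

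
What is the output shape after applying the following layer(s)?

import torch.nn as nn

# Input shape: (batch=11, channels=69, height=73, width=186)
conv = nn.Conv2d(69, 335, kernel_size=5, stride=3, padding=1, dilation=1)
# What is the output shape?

Input shape: (11, 69, 73, 186)
Output shape: (11, 335, 24, 62)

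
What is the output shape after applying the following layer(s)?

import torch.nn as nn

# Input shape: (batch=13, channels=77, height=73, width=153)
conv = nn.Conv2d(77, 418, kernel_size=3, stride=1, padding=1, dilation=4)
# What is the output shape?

Input shape: (13, 77, 73, 153)
Output shape: (13, 418, 67, 147)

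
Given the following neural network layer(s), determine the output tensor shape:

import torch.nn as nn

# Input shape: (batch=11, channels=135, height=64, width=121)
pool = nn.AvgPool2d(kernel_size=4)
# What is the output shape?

Input shape: (11, 135, 64, 121)
Output shape: (11, 135, 16, 30)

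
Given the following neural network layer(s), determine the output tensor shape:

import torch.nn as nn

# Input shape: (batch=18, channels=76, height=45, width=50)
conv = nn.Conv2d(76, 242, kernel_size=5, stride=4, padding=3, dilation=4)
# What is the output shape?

Input shape: (18, 76, 45, 50)
Output shape: (18, 242, 9, 10)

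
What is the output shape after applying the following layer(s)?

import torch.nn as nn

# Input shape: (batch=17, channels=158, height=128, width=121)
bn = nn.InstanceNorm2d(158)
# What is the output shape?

Input shape: (17, 158, 128, 121)
Output shape: (17, 158, 128, 121)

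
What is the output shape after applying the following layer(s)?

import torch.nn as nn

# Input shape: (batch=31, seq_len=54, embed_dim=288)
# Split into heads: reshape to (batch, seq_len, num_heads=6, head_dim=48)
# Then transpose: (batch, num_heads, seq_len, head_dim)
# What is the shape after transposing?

Input shape: (31, 54, 288)
  -> after reshape: (31, 54, 6, 48)
Output shape: (31, 6, 54, 48)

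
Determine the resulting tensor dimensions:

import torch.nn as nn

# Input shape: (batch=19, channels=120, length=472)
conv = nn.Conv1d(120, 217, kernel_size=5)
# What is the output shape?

Input shape: (19, 120, 472)
Output shape: (19, 217, 468)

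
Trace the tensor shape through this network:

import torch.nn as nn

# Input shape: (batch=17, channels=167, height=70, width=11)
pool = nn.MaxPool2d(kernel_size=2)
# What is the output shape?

Input shape: (17, 167, 70, 11)
Output shape: (17, 167, 35, 5)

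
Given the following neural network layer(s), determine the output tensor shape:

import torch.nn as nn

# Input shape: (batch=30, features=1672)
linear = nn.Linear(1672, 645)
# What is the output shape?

Input shape: (30, 1672)
Output shape: (30, 645)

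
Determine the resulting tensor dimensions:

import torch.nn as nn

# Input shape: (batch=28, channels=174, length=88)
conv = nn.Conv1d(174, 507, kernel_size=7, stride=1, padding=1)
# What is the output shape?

Input shape: (28, 174, 88)
Output shape: (28, 507, 84)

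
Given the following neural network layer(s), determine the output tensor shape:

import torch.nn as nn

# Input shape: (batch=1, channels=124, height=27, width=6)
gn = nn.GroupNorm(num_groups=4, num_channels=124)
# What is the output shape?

Input shape: (1, 124, 27, 6)
Output shape: (1, 124, 27, 6)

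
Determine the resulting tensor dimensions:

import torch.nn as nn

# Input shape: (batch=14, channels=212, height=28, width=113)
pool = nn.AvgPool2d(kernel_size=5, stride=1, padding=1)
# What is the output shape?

Input shape: (14, 212, 28, 113)
Output shape: (14, 212, 26, 111)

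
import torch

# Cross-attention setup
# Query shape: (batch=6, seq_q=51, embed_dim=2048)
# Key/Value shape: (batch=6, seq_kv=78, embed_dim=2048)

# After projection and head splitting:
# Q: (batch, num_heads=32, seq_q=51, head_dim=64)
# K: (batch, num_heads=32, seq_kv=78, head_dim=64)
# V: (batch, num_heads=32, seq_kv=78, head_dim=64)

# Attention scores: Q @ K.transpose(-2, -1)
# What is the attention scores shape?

Input shape: (6, 51, 2048)
Output shape: (6, 32, 51, 78)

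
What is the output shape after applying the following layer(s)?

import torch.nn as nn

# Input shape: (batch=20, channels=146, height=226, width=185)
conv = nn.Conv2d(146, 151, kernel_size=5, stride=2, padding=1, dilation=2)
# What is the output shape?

Input shape: (20, 146, 226, 185)
Output shape: (20, 151, 110, 90)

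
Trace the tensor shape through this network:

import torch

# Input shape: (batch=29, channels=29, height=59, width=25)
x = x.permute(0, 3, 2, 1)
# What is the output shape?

Input shape: (29, 29, 59, 25)
Output shape: (29, 25, 59, 29)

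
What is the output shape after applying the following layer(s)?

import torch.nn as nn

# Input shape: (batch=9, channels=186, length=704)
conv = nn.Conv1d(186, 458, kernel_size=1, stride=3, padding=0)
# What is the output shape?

Input shape: (9, 186, 704)
Output shape: (9, 458, 235)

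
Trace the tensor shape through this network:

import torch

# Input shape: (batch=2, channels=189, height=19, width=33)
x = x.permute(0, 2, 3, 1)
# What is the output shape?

Input shape: (2, 189, 19, 33)
Output shape: (2, 19, 33, 189)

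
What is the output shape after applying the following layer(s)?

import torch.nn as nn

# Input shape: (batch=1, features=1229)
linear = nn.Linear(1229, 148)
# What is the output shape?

Input shape: (1, 1229)
Output shape: (1, 148)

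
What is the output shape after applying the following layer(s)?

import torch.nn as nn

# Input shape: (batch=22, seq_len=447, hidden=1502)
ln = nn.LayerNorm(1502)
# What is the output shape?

Input shape: (22, 447, 1502)
Output shape: (22, 447, 1502)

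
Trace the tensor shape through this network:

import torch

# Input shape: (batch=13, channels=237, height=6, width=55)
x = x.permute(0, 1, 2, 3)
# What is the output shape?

Input shape: (13, 237, 6, 55)
Output shape: (13, 237, 6, 55)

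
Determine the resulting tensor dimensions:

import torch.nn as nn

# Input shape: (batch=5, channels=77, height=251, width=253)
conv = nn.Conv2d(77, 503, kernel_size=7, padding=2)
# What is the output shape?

Input shape: (5, 77, 251, 253)
Output shape: (5, 503, 249, 251)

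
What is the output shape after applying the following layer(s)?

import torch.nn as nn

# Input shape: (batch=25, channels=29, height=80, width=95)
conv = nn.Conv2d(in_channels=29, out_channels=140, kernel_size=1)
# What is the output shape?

Input shape: (25, 29, 80, 95)
Output shape: (25, 140, 80, 95)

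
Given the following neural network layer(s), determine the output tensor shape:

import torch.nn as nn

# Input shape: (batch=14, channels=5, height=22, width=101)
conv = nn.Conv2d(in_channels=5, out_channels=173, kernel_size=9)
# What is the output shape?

Input shape: (14, 5, 22, 101)
Output shape: (14, 173, 14, 93)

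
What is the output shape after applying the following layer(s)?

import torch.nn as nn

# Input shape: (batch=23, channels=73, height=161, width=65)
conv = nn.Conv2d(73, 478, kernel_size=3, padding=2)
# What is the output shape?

Input shape: (23, 73, 161, 65)
Output shape: (23, 478, 163, 67)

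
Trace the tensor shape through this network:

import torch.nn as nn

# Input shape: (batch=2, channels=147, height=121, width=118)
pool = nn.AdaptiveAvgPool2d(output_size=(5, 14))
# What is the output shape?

Input shape: (2, 147, 121, 118)
Output shape: (2, 147, 5, 14)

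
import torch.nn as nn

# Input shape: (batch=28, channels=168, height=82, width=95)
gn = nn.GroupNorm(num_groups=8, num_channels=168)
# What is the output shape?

Input shape: (28, 168, 82, 95)
Output shape: (28, 168, 82, 95)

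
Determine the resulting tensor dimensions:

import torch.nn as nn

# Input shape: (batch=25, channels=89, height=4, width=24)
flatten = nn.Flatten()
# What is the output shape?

Input shape: (25, 89, 4, 24)
Output shape: (25, 8544)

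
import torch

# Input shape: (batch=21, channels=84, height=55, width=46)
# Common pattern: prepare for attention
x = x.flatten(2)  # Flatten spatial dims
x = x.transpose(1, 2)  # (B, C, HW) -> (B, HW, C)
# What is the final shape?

Input shape: (21, 84, 55, 46)
  -> after flatten(2): (21, 84, 2530)
Output shape: (21, 2530, 84)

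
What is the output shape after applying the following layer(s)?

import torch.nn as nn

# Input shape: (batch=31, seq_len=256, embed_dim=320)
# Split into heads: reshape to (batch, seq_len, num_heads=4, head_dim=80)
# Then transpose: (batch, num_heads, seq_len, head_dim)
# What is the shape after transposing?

Input shape: (31, 256, 320)
  -> after reshape: (31, 256, 4, 80)
Output shape: (31, 4, 256, 80)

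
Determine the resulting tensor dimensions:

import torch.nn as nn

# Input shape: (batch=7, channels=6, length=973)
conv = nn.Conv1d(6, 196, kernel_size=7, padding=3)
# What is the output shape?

Input shape: (7, 6, 973)
Output shape: (7, 196, 973)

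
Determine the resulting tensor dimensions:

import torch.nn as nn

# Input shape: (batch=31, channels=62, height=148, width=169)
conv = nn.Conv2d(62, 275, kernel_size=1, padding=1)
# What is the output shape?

Input shape: (31, 62, 148, 169)
Output shape: (31, 275, 150, 171)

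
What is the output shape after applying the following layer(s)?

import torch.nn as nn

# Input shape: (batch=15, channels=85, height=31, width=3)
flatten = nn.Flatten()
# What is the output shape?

Input shape: (15, 85, 31, 3)
Output shape: (15, 7905)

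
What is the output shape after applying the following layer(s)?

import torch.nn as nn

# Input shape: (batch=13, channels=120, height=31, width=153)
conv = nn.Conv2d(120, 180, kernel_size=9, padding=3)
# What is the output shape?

Input shape: (13, 120, 31, 153)
Output shape: (13, 180, 29, 151)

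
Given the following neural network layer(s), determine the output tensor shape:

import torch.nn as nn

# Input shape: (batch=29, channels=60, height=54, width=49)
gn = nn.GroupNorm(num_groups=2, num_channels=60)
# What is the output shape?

Input shape: (29, 60, 54, 49)
Output shape: (29, 60, 54, 49)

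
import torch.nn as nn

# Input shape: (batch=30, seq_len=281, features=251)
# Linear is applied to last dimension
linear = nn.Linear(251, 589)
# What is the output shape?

Input shape: (30, 281, 251)
Output shape: (30, 281, 589)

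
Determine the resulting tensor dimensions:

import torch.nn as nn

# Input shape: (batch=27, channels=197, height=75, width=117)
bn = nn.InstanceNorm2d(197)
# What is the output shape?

Input shape: (27, 197, 75, 117)
Output shape: (27, 197, 75, 117)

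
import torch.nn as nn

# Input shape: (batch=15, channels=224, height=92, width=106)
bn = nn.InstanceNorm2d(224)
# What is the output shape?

Input shape: (15, 224, 92, 106)
Output shape: (15, 224, 92, 106)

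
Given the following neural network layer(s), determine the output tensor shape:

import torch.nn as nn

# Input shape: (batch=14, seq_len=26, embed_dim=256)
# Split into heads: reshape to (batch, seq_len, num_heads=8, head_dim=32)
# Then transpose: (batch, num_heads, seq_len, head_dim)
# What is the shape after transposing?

Input shape: (14, 26, 256)
  -> after reshape: (14, 26, 8, 32)
Output shape: (14, 8, 26, 32)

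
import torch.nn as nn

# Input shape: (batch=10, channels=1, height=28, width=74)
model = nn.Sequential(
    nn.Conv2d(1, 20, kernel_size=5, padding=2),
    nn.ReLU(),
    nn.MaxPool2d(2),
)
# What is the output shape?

Input shape: (10, 1, 28, 74)
  -> after Conv2d: (10, 20, 28, 74)
  -> after ReLU: (10, 20, 28, 74)
Output shape: (10, 20, 14, 37)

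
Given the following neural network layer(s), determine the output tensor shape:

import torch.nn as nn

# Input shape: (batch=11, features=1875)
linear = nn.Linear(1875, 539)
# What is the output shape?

Input shape: (11, 1875)
Output shape: (11, 539)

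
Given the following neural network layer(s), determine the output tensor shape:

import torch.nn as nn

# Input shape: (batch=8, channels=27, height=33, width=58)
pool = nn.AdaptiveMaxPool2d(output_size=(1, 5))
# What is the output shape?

Input shape: (8, 27, 33, 58)
Output shape: (8, 27, 1, 5)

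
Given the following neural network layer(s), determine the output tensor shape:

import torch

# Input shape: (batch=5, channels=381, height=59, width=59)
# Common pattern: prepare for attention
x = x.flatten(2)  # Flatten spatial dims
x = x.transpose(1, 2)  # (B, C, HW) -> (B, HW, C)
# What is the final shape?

Input shape: (5, 381, 59, 59)
  -> after flatten(2): (5, 381, 3481)
Output shape: (5, 3481, 381)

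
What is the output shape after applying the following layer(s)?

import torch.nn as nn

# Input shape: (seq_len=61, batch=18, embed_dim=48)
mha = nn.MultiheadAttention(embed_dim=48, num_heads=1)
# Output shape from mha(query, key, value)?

Input shape: (61, 18, 48)
Output shape: (61, 18, 48)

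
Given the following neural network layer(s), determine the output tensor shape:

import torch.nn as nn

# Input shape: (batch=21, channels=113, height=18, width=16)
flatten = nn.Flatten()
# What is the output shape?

Input shape: (21, 113, 18, 16)
Output shape: (21, 32544)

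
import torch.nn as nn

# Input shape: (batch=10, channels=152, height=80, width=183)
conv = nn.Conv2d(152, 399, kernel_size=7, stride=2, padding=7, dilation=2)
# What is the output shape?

Input shape: (10, 152, 80, 183)
Output shape: (10, 399, 41, 93)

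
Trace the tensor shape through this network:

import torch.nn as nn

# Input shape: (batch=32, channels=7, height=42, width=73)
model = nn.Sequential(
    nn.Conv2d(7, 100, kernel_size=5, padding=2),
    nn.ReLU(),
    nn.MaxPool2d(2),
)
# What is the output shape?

Input shape: (32, 7, 42, 73)
  -> after Conv2d: (32, 100, 42, 73)
  -> after ReLU: (32, 100, 42, 73)
Output shape: (32, 100, 21, 36)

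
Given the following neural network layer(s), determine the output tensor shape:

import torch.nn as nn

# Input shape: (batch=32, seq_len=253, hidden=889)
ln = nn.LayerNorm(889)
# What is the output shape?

Input shape: (32, 253, 889)
Output shape: (32, 253, 889)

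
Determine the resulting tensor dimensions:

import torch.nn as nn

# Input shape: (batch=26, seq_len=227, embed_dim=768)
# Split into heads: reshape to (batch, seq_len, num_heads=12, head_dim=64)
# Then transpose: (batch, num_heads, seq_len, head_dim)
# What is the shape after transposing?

Input shape: (26, 227, 768)
  -> after reshape: (26, 227, 12, 64)
Output shape: (26, 12, 227, 64)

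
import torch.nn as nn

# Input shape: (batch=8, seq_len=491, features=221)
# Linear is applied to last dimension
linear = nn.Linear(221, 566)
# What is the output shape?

Input shape: (8, 491, 221)
Output shape: (8, 491, 566)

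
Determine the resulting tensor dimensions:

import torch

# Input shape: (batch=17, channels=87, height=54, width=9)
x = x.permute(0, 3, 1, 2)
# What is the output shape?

Input shape: (17, 87, 54, 9)
Output shape: (17, 9, 87, 54)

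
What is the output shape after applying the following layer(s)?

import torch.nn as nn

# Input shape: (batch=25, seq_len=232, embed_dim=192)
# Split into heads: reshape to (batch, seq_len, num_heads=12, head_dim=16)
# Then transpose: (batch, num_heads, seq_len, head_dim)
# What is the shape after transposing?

Input shape: (25, 232, 192)
  -> after reshape: (25, 232, 12, 16)
Output shape: (25, 12, 232, 16)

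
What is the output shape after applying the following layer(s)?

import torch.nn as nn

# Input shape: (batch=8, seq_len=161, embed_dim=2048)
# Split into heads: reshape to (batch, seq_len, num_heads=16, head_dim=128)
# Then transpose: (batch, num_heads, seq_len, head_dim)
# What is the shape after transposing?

Input shape: (8, 161, 2048)
  -> after reshape: (8, 161, 16, 128)
Output shape: (8, 16, 161, 128)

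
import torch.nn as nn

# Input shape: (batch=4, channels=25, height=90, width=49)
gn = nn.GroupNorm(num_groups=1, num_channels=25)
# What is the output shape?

Input shape: (4, 25, 90, 49)
Output shape: (4, 25, 90, 49)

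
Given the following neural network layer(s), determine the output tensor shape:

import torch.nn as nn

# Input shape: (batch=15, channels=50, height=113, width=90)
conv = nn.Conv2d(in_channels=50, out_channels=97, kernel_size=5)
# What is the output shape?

Input shape: (15, 50, 113, 90)
Output shape: (15, 97, 109, 86)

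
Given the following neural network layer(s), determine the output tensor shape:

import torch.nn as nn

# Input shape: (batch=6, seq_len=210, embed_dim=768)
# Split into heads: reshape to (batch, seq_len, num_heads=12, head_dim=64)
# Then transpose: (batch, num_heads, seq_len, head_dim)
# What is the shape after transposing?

Input shape: (6, 210, 768)
  -> after reshape: (6, 210, 12, 64)
Output shape: (6, 12, 210, 64)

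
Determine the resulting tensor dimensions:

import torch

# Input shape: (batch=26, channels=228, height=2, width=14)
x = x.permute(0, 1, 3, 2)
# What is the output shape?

Input shape: (26, 228, 2, 14)
Output shape: (26, 228, 14, 2)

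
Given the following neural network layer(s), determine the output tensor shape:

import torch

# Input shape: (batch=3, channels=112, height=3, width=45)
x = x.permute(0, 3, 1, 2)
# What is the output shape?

Input shape: (3, 112, 3, 45)
Output shape: (3, 45, 112, 3)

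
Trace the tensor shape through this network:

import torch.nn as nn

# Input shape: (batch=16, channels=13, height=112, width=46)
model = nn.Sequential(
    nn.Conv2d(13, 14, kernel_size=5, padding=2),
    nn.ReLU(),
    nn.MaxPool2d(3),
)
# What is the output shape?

Input shape: (16, 13, 112, 46)
  -> after Conv2d: (16, 14, 112, 46)
  -> after ReLU: (16, 14, 112, 46)
Output shape: (16, 14, 37, 15)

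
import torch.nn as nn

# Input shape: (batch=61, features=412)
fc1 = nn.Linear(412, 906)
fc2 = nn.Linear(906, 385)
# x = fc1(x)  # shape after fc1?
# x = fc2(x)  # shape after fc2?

Input shape: (61, 412)
  -> after fc1: (61, 906)
Output shape: (61, 385)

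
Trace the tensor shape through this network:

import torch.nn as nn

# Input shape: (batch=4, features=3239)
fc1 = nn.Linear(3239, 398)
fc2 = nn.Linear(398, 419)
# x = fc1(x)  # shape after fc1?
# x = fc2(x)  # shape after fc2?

Input shape: (4, 3239)
  -> after fc1: (4, 398)
Output shape: (4, 419)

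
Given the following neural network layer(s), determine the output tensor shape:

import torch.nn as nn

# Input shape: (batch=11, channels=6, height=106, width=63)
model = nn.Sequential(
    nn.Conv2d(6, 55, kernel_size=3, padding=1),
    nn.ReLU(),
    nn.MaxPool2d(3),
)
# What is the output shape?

Input shape: (11, 6, 106, 63)
  -> after Conv2d: (11, 55, 106, 63)
  -> after ReLU: (11, 55, 106, 63)
Output shape: (11, 55, 35, 21)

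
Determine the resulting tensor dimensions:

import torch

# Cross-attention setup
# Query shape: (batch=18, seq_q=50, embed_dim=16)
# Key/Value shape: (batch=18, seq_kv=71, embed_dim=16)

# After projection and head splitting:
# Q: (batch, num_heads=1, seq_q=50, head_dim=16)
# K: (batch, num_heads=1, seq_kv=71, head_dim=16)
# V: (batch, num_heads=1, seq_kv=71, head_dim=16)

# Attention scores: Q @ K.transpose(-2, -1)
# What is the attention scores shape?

Input shape: (18, 50, 16)
Output shape: (18, 1, 50, 71)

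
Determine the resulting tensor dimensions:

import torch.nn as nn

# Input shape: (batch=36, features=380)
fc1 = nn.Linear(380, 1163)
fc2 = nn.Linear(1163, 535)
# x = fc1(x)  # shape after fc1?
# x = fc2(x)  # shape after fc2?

Input shape: (36, 380)
  -> after fc1: (36, 1163)
Output shape: (36, 535)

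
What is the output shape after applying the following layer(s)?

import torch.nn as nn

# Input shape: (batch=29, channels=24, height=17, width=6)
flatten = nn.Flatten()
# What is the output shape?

Input shape: (29, 24, 17, 6)
Output shape: (29, 2448)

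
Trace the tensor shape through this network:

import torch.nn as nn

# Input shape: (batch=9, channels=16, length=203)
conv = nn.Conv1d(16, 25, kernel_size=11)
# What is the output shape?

Input shape: (9, 16, 203)
Output shape: (9, 25, 193)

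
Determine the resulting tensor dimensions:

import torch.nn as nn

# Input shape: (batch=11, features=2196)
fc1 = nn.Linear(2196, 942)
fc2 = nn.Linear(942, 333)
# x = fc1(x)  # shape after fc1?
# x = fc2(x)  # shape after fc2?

Input shape: (11, 2196)
  -> after fc1: (11, 942)
Output shape: (11, 333)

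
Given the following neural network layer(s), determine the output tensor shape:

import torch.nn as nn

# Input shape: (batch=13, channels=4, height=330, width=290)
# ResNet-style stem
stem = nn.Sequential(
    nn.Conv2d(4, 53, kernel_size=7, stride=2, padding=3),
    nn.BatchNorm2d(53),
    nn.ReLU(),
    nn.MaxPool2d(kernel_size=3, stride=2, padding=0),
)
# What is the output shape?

Input shape: (13, 4, 330, 290)
  -> after Conv2d 7x7 stride=2: (13, 53, 165, 145)
Output shape: (13, 53, 82, 72)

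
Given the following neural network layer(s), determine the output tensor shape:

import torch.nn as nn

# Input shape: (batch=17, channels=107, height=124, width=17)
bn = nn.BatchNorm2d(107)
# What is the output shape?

Input shape: (17, 107, 124, 17)
Output shape: (17, 107, 124, 17)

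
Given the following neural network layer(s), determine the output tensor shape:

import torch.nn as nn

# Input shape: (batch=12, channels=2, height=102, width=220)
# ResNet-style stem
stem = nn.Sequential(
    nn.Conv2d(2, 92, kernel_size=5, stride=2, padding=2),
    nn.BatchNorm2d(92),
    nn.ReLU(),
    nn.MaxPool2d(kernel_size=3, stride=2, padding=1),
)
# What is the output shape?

Input shape: (12, 2, 102, 220)
  -> after Conv2d 5x5 stride=2: (12, 92, 51, 110)
Output shape: (12, 92, 26, 55)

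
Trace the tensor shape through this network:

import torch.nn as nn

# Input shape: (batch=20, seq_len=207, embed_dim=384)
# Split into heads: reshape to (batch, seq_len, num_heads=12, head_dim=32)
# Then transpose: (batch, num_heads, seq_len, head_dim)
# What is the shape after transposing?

Input shape: (20, 207, 384)
  -> after reshape: (20, 207, 12, 32)
Output shape: (20, 12, 207, 32)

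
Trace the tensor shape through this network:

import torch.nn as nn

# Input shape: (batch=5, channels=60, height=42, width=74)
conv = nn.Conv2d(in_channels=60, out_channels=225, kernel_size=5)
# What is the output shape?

Input shape: (5, 60, 42, 74)
Output shape: (5, 225, 38, 70)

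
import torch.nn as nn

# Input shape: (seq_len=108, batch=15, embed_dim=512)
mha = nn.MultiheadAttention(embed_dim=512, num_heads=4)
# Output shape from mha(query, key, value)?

Input shape: (108, 15, 512)
Output shape: (108, 15, 512)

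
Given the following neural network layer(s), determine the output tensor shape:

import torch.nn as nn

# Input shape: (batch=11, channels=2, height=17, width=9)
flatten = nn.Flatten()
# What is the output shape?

Input shape: (11, 2, 17, 9)
Output shape: (11, 306)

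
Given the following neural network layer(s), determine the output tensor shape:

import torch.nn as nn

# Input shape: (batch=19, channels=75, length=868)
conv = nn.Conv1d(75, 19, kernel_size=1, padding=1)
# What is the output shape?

Input shape: (19, 75, 868)
Output shape: (19, 19, 870)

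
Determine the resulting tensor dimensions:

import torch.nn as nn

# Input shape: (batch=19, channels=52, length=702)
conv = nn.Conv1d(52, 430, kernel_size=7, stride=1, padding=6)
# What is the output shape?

Input shape: (19, 52, 702)
Output shape: (19, 430, 708)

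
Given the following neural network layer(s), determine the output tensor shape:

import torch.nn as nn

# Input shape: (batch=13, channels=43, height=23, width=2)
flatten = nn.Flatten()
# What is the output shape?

Input shape: (13, 43, 23, 2)
Output shape: (13, 1978)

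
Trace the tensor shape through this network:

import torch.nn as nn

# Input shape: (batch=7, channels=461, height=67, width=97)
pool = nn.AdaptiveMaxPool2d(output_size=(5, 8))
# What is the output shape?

Input shape: (7, 461, 67, 97)
Output shape: (7, 461, 5, 8)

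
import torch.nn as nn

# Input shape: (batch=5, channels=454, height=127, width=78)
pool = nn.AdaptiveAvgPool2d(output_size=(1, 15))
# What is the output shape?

Input shape: (5, 454, 127, 78)
Output shape: (5, 454, 1, 15)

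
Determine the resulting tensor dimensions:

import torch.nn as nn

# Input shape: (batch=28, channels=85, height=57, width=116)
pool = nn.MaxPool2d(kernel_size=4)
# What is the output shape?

Input shape: (28, 85, 57, 116)
Output shape: (28, 85, 14, 29)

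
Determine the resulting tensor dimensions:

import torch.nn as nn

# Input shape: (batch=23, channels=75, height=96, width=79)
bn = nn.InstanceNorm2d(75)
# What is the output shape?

Input shape: (23, 75, 96, 79)
Output shape: (23, 75, 96, 79)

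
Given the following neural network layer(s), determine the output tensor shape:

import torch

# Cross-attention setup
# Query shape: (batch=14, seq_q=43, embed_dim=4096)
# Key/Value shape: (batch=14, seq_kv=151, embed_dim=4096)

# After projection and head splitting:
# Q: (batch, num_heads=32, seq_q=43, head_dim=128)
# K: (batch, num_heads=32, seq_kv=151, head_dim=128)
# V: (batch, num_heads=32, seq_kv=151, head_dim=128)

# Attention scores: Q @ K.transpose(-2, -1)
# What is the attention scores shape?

Input shape: (14, 43, 4096)
Output shape: (14, 32, 43, 151)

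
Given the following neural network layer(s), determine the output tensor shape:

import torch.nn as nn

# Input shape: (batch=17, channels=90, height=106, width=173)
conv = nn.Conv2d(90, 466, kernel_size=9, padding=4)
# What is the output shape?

Input shape: (17, 90, 106, 173)
Output shape: (17, 466, 106, 173)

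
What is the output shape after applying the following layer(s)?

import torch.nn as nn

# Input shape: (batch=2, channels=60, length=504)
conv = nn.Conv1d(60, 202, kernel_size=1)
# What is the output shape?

Input shape: (2, 60, 504)
Output shape: (2, 202, 504)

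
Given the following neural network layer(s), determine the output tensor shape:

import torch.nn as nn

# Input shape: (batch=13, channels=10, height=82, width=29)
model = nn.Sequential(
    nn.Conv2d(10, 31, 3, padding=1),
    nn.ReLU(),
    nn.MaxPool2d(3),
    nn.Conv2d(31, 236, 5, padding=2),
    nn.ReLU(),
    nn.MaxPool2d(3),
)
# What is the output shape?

Input shape: (13, 10, 82, 29)
  -> after first Conv2d: (13, 31, 82, 29)
  -> after first MaxPool2d: (13, 31, 27, 9)
  -> after second Conv2d: (13, 236, 27, 9)
Output shape: (13, 236, 9, 3)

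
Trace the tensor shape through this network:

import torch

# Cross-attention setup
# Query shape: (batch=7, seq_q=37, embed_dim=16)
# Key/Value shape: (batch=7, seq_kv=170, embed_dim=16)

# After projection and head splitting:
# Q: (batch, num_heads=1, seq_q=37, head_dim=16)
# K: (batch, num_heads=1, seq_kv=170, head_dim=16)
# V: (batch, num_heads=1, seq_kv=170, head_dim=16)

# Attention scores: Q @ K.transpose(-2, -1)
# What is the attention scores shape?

Input shape: (7, 37, 16)
Output shape: (7, 1, 37, 170)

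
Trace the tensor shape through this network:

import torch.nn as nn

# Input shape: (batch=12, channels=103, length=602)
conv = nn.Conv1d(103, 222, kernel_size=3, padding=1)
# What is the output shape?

Input shape: (12, 103, 602)
Output shape: (12, 222, 602)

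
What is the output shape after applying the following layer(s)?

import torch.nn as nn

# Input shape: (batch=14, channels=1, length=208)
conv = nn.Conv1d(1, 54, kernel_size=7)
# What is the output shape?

Input shape: (14, 1, 208)
Output shape: (14, 54, 202)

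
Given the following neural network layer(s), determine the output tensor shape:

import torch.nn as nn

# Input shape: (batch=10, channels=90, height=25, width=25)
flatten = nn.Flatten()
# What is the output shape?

Input shape: (10, 90, 25, 25)
Output shape: (10, 56250)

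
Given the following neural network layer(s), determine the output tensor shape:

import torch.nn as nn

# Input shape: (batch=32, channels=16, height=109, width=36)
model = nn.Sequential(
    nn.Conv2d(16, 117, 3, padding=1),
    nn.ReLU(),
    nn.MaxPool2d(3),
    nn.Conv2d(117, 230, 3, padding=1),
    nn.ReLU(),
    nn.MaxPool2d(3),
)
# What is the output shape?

Input shape: (32, 16, 109, 36)
  -> after first Conv2d: (32, 117, 109, 36)
  -> after first MaxPool2d: (32, 117, 36, 12)
  -> after second Conv2d: (32, 230, 36, 12)
Output shape: (32, 230, 12, 4)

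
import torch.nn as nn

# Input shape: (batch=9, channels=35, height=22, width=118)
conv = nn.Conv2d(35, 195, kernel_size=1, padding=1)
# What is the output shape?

Input shape: (9, 35, 22, 118)
Output shape: (9, 195, 24, 120)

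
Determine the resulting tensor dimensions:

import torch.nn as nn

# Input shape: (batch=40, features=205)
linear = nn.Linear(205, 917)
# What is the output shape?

Input shape: (40, 205)
Output shape: (40, 917)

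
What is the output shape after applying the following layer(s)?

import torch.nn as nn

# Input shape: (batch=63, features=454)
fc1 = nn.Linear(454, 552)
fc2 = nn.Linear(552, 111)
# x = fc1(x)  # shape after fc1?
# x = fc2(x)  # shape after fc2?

Input shape: (63, 454)
  -> after fc1: (63, 552)
Output shape: (63, 111)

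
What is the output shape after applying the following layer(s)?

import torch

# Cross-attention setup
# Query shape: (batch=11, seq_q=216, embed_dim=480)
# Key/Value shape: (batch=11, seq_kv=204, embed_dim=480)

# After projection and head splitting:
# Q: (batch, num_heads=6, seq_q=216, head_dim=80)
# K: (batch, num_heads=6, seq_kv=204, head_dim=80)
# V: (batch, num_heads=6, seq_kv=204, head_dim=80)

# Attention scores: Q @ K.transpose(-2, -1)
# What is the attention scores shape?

Input shape: (11, 216, 480)
Output shape: (11, 6, 216, 204)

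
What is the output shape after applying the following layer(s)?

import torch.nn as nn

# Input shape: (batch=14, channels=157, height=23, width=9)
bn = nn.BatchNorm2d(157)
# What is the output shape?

Input shape: (14, 157, 23, 9)
Output shape: (14, 157, 23, 9)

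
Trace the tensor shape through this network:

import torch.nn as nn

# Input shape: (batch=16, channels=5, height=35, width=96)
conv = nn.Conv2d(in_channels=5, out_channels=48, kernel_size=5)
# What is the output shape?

Input shape: (16, 5, 35, 96)
Output shape: (16, 48, 31, 92)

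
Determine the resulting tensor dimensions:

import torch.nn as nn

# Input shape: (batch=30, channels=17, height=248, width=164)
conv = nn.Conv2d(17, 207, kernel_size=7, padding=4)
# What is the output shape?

Input shape: (30, 17, 248, 164)
Output shape: (30, 207, 250, 166)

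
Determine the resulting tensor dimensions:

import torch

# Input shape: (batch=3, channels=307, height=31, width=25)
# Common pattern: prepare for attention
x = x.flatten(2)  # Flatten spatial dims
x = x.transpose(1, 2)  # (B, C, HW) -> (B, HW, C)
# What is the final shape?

Input shape: (3, 307, 31, 25)
  -> after flatten(2): (3, 307, 775)
Output shape: (3, 775, 307)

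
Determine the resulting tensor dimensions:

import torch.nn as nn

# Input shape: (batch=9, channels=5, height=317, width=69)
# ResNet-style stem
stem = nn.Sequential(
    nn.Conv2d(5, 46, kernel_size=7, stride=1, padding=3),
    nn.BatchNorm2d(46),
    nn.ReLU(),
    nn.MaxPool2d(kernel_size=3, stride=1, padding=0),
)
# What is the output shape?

Input shape: (9, 5, 317, 69)
  -> after Conv2d 7x7 stride=1: (9, 46, 317, 69)
Output shape: (9, 46, 315, 67)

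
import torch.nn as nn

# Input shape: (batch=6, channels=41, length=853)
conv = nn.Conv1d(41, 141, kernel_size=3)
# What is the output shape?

Input shape: (6, 41, 853)
Output shape: (6, 141, 851)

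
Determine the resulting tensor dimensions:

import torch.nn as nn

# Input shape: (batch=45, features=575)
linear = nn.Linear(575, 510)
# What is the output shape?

Input shape: (45, 575)
Output shape: (45, 510)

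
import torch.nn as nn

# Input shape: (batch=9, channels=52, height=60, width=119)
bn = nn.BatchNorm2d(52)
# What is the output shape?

Input shape: (9, 52, 60, 119)
Output shape: (9, 52, 60, 119)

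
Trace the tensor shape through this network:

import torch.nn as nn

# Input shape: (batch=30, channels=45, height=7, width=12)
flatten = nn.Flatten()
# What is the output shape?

Input shape: (30, 45, 7, 12)
Output shape: (30, 3780)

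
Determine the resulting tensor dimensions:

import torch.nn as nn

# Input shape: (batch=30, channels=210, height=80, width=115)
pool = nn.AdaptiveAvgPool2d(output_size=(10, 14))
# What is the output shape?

Input shape: (30, 210, 80, 115)
Output shape: (30, 210, 10, 14)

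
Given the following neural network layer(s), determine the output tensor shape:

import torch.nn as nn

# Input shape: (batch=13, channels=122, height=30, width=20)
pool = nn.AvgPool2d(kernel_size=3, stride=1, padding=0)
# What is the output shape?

Input shape: (13, 122, 30, 20)
Output shape: (13, 122, 28, 18)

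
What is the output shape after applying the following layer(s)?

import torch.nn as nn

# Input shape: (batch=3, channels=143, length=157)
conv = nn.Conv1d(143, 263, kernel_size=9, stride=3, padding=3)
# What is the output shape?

Input shape: (3, 143, 157)
Output shape: (3, 263, 52)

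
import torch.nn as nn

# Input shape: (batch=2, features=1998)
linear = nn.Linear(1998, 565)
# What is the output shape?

Input shape: (2, 1998)
Output shape: (2, 565)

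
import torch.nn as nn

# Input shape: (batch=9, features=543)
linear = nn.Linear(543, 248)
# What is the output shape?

Input shape: (9, 543)
Output shape: (9, 248)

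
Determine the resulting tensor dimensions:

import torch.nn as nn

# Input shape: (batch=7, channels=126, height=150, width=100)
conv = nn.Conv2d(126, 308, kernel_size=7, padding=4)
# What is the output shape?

Input shape: (7, 126, 150, 100)
Output shape: (7, 308, 152, 102)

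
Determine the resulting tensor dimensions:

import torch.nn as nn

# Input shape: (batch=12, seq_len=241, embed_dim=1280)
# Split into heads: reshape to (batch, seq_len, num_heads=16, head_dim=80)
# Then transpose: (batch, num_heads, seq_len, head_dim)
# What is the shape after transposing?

Input shape: (12, 241, 1280)
  -> after reshape: (12, 241, 16, 80)
Output shape: (12, 16, 241, 80)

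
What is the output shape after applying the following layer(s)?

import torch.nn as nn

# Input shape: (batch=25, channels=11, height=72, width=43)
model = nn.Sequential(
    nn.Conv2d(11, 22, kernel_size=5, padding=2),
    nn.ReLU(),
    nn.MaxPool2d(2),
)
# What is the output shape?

Input shape: (25, 11, 72, 43)
  -> after Conv2d: (25, 22, 72, 43)
  -> after ReLU: (25, 22, 72, 43)
Output shape: (25, 22, 36, 21)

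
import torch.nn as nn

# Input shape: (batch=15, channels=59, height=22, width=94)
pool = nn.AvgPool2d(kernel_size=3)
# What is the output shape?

Input shape: (15, 59, 22, 94)
Output shape: (15, 59, 7, 31)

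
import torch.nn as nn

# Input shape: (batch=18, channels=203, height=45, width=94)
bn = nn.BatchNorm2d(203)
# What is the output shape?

Input shape: (18, 203, 45, 94)
Output shape: (18, 203, 45, 94)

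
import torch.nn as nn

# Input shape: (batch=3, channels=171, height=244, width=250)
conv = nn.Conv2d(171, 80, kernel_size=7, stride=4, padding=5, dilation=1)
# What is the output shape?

Input shape: (3, 171, 244, 250)
Output shape: (3, 80, 62, 64)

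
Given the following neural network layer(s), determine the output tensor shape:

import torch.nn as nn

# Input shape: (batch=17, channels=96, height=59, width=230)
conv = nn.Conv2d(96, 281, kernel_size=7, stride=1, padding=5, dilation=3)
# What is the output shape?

Input shape: (17, 96, 59, 230)
Output shape: (17, 281, 51, 222)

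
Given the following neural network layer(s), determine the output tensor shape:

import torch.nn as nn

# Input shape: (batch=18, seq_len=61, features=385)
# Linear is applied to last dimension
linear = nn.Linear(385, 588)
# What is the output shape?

Input shape: (18, 61, 385)
Output shape: (18, 61, 588)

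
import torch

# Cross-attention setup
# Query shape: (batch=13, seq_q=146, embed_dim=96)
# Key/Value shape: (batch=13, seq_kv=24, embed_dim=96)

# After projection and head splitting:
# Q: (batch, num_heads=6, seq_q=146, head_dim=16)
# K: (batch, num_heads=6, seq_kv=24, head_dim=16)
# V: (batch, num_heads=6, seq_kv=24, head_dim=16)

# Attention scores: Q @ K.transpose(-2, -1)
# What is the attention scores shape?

Input shape: (13, 146, 96)
Output shape: (13, 6, 146, 24)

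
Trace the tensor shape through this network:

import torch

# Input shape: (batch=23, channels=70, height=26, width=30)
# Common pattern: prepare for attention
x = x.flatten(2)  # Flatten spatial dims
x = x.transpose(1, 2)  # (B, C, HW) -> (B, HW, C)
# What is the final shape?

Input shape: (23, 70, 26, 30)
  -> after flatten(2): (23, 70, 780)
Output shape: (23, 780, 70)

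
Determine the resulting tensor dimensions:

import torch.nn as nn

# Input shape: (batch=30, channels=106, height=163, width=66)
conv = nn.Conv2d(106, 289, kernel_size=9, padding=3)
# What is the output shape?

Input shape: (30, 106, 163, 66)
Output shape: (30, 289, 161, 64)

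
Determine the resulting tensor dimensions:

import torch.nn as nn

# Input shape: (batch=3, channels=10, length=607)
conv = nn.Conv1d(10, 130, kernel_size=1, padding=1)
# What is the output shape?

Input shape: (3, 10, 607)
Output shape: (3, 130, 609)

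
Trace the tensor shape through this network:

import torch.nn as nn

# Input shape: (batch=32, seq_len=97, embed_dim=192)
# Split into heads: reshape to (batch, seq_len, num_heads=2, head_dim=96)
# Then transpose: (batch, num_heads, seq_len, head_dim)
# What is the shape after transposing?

Input shape: (32, 97, 192)
  -> after reshape: (32, 97, 2, 96)
Output shape: (32, 2, 97, 96)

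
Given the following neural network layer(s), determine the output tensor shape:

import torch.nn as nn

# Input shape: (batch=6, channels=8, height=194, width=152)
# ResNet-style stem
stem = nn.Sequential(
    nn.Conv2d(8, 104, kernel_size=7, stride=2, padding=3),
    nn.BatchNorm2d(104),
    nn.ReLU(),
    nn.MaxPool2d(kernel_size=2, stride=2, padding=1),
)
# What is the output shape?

Input shape: (6, 8, 194, 152)
  -> after Conv2d 7x7 stride=2: (6, 104, 97, 76)
Output shape: (6, 104, 49, 39)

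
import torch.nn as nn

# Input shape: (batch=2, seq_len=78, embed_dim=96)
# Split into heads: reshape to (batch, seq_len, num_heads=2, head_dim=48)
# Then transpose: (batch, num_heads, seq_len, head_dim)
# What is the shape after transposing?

Input shape: (2, 78, 96)
  -> after reshape: (2, 78, 2, 48)
Output shape: (2, 2, 78, 48)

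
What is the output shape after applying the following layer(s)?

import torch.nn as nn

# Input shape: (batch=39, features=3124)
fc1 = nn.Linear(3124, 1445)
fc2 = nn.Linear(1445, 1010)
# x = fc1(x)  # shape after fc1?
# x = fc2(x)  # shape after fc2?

Input shape: (39, 3124)
  -> after fc1: (39, 1445)
Output shape: (39, 1010)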